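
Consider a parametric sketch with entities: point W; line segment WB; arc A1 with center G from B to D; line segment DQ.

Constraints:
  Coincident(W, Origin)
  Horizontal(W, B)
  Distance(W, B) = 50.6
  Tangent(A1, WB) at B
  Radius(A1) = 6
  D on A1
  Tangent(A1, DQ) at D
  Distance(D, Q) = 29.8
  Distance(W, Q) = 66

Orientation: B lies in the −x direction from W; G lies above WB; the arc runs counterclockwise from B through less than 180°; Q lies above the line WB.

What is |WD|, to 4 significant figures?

45.69

Checks: |WB| = 50.60 ✓; |GD| = 6.000 ✓; ∠(GD, DQ) = 90.00° ✓; |DQ| = 29.80 ✓; |WQ| = 66.00 ✓.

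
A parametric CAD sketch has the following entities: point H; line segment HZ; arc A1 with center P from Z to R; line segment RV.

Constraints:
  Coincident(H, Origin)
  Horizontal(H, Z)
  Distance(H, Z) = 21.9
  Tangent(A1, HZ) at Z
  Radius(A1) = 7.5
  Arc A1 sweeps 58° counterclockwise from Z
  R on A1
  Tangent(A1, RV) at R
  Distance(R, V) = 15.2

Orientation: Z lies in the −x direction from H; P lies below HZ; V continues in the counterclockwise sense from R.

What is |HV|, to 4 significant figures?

39.85

H is at the origin; H and Z share the same y with |HZ| = 21.9 and Z on the −x side, so Z = (-21.90, 0.000). The tangent condition forces PZ to be normal to HZ, so P = Z + (0, -7.5) = (-21.90, -7.500). On A1, Z sits at bearing 90° from P; a 58° counterclockwise sweep puts R at bearing 148°, so R = P + 7.5·(cos 148°, sin 148°) = (-28.26, -3.526). A1 meets RV tangentially, so PR is at right angles to RV, so RV runs along (−sin 148°, cos 148°); with |RV| = 15.2, V = (-36.32, -16.42). Then |HV| = |V − H| = 39.85.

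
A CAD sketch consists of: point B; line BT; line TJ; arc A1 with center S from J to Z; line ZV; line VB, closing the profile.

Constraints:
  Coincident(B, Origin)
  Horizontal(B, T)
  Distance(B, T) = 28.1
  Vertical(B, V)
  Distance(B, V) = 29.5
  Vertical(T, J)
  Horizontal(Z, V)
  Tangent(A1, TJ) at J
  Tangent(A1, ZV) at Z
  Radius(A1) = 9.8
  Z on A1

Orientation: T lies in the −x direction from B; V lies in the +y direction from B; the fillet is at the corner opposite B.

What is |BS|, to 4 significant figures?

26.89

B is at the origin; BT is horizontal with |BT| = 28.1 and T on the −x side, so T = (-28.10, 0.000). BV is vertical with |BV| = 29.5 and V on the +y side, so V = (0.000, 29.50). The virtual corner opposite B is at (-28.10, 29.50). A1 meets TJ tangentially, so SJ is at right angles to TJ and A1 meets ZV tangentially, so SZ is at right angles to ZV, with radius 9.8, so the center S sits 9.8 in from both sides at S = (-18.30, 19.70). Then |BS| = |S − B| = 26.89.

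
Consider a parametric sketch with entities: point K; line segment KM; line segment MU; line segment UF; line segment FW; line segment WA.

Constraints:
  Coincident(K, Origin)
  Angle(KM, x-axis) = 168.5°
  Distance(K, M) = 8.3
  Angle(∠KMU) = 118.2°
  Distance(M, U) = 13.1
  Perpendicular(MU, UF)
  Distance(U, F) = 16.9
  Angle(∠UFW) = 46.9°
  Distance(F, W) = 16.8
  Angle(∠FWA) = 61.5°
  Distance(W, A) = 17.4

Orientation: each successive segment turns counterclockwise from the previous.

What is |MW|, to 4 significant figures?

5.485

K is at the origin; KM runs at 168.5° with length 8.3, so M = (-8.133, 1.655). ∠KMU = 118.2° gives MU at -129.7° from the x-axis; with |MU| = 13.1, U = (-16.50, -8.424). The perpendicularity gives UF at right angles to MU, so UF runs at -39.70°; with |UF| = 16.9, F = (-3.498, -19.22). ∠UFW = 46.9° gives FW at 93.40° from the x-axis; with |FW| = 16.8, W = (-4.495, -2.449). Then |MW| = |W − M| = 5.485.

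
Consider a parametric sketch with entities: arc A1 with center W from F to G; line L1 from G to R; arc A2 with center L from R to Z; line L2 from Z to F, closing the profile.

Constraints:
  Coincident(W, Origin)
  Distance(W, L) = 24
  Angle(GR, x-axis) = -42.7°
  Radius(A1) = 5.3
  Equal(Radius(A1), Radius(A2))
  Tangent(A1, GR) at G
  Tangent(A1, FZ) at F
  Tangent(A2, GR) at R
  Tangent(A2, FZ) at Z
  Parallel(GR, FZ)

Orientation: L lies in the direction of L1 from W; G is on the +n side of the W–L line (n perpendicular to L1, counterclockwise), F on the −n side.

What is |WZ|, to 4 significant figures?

24.58

The slot axis is L1's direction at -42.7°, so u = (cos -42.7°, sin -42.7°) = (0.7349, -0.6782) and n = (−sin -42.7°, cos -42.7°) = (0.6782, 0.7349). W is at the origin and L lies 24.0 along u from W, so L = 24.0·u = (17.64, -16.28). Tangency of A1 to both parallel lines with radius 5.3 puts G and F at W ± 5.3·n: G = (3.594, 3.895), F = (-3.594, -3.895). Equal radii place R and Z the same way about L: R = L + 5.3·n = (21.23, -12.38), Z = L − 5.3·n = (14.04, -20.17). Then |WZ| = |Z − W| = 24.58.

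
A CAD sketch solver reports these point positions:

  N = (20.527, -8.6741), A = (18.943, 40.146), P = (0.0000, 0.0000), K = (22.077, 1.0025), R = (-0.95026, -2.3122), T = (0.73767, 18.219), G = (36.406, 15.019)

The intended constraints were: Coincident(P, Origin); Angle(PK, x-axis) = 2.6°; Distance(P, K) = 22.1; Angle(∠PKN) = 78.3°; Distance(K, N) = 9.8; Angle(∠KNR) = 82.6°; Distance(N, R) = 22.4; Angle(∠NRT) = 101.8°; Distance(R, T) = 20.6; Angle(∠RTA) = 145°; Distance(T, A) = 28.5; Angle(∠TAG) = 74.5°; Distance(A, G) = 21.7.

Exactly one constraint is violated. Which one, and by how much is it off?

Distance(A, G) = 21.7 — off by 8.90.

P = (0.00, 0.00) ✓; PK at 2.600° ✓; |PK| = 22.10 ✓; ∠PKN = 78.30° ✓; |KN| = 9.800 ✓; ∠KNR = 82.60° ✓; |NR| = 22.40 ✓; ∠NRT = 101.8° ✓; |RT| = 20.60 ✓; ∠RTA = 145.0° ✓; |TA| = 28.50 ✓; ∠TAG = 74.50° ✓; |AG| = 30.60 ✗.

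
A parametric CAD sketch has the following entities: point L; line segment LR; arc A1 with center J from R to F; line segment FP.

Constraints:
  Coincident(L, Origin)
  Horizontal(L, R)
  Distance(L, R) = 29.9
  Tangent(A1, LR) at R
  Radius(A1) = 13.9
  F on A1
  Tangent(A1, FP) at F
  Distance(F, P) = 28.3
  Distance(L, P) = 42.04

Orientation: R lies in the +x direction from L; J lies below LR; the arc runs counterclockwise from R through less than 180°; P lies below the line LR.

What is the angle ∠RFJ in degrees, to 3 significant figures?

48.7°

Checks: |JF| = 13.90 ✓; ∠(JF, FP) = 90.00° ✓; |FP| = 28.30 ✓; |LP| = 42.04 ✓.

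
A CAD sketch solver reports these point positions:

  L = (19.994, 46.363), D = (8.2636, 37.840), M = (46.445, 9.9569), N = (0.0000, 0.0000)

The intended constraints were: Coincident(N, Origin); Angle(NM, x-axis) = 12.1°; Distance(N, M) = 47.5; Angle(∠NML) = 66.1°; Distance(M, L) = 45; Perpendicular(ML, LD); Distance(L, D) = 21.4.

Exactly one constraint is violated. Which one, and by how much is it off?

Distance(L, D) = 21.4 — off by 6.90.

N = (0.00, 0.00) ✓; NM at 12.10° ✓; |NM| = 47.50 ✓; ∠NML = 66.10° ✓; |ML| = 45.00 ✓; ∠(ML, LD) = 90.00° ✓; |LD| = 14.50 ✗.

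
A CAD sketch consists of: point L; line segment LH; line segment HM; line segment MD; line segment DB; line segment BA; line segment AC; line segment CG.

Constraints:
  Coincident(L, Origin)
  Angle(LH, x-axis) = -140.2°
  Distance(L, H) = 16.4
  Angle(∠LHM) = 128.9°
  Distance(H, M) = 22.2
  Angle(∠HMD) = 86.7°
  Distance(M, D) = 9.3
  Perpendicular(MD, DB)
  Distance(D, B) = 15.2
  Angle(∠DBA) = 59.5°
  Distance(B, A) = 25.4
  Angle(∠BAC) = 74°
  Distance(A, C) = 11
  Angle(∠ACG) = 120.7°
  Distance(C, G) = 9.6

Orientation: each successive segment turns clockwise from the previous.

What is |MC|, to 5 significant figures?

6.9943

L is at the origin; LH runs at -140.2° with length 16.4, so H = (-12.600, -10.498). ∠LHM = 128.9° gives HM at 168.70° from the x-axis; with |HM| = 22.2, M = (-34.369, -6.1478). ∠HMD = 86.7° gives MD at 75.400° from the x-axis; with |MD| = 9.3, D = (-32.025, 2.8519). MD ⟂ DB, so DB runs at -14.600°; with |DB| = 15.2, B = (-17.316, -0.97955). ∠DBA = 59.5° gives BA at -135.10° from the x-axis; with |BA| = 25.4, A = (-35.308, -18.909). ∠BAC = 74.0° gives AC at 118.90° from the x-axis; with |AC| = 11.0, C = (-40.624, -9.2786). Then |MC| = |C − M| = 6.9943.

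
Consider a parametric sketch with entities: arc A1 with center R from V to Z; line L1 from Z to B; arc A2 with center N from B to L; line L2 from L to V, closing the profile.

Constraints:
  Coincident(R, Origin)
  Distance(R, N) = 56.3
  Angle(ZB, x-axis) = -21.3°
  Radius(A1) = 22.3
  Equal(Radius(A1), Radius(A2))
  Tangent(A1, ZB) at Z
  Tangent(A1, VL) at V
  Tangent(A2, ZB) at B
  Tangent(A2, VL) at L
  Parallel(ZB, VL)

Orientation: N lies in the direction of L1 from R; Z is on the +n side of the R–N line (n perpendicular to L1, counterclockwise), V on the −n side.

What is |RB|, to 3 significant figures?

60.6

The slot axis is L1's direction at -21.3°, so u = (cos -21.3°, sin -21.3°) = (0.932, -0.363) and n = (−sin -21.3°, cos -21.3°) = (0.363, 0.932). R is at the origin and N lies 56.3 along u from R, so N = 56.3·u = (52.5, -20.5). Tangency of A1 to both parallel lines with radius 22.3 puts Z and V at R ± 22.3·n: Z = (8.10, 20.8), V = (-8.10, -20.8). Equal radii place B and L the same way about N: B = N + 22.3·n = (60.6, 0.326), L = N − 22.3·n = (44.4, -41.2). Then |RB| = |B − R| = 60.6.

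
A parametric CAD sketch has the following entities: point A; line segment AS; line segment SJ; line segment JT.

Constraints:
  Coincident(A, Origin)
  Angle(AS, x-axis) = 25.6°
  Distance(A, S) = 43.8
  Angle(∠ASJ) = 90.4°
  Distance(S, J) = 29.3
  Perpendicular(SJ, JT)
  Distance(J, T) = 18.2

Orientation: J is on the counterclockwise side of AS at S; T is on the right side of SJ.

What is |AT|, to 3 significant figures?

68.7

A is at the origin; AS runs at 25.6° with length 43.8, so S = 43.8·(cos 25.6°, sin 25.6°) = (39.5, 18.9). ∠ASJ = 90.4°, so SJ runs at 25.6° + (180° − 90.4°) = 115° from the x-axis; with |SJ| = 29.3, J = S + 29.3·(cos 115°, sin 115°) = (27.0, 45.4). SJ is perpendicular to JT; with |JT| = 18.2 on the right of SJ, T = J + 18.2·(0.905, 0.426) = (43.5, 53.2). Then |AT| = |T − A| = 68.7.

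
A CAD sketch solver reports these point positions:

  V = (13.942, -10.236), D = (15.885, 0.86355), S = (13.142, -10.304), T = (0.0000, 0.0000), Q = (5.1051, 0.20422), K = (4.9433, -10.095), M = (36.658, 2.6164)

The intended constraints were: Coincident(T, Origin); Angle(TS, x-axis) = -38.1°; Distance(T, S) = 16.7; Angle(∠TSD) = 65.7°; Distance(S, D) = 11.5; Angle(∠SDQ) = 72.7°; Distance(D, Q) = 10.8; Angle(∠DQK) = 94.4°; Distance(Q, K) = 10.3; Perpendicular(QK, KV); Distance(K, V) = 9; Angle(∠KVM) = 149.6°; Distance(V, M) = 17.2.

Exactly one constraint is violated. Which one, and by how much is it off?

Distance(V, M) = 17.2 — off by 8.90.

T = (0.00, 0.00) ✓; TS at -38.10° ✓; |TS| = 16.70 ✓; ∠TSD = 65.70° ✓; |SD| = 11.50 ✓; ∠SDQ = 72.70° ✓; |DQ| = 10.80 ✓; ∠DQK = 94.40° ✓; |QK| = 10.30 ✓; ∠(QK, KV) = 90.00° ✓; |KV| = 9.000 ✓; ∠KVM = 149.6° ✓; |VM| = 26.10 ✗.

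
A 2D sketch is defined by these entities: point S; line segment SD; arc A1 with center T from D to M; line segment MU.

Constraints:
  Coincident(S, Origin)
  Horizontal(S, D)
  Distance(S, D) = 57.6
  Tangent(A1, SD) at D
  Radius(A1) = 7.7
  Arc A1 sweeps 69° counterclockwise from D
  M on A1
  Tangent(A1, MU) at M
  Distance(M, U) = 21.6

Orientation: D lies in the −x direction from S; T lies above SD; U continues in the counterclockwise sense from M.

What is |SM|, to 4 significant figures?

50.65

Tangency of A1 to SD means the radius TD is perpendicular to SD, so T = D + (0, 7.7) = (-57.60, 7.700). On A1, D sits at bearing -90° from T; a 69° counterclockwise sweep puts M at bearing -21°, so M = T + 7.7·(cos -21°, sin -21°) = (-50.41, 4.941). Then |SM| = |M − S| = 50.65.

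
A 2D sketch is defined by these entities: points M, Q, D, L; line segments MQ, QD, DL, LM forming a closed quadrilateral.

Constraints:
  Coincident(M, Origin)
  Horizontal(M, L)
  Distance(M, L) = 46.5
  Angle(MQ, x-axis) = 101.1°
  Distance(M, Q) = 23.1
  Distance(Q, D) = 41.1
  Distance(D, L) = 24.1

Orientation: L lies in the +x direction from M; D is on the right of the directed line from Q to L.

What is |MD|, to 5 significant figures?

24.703

M is at the origin; ML is horizontal with |ML| = 46.5 and L in +x, so L = (46.5, 0). MQ runs at 101.1° with |MQ| = 23.1, so Q = (-4.4473, 22.668). D is determined by |QD| = 41.1 and |DL| = 24.1 together: it lies at the intersection of circle(Q, 41.1) and circle(L, 24.1). With |QL| = 55.762, the foot of the radical line on QL is 37.820 from Q and the perpendicular offset is √(41.1² − 37.820²) = 16.089. Taking the right-of-QL solution: D = (23.566, -7.4063).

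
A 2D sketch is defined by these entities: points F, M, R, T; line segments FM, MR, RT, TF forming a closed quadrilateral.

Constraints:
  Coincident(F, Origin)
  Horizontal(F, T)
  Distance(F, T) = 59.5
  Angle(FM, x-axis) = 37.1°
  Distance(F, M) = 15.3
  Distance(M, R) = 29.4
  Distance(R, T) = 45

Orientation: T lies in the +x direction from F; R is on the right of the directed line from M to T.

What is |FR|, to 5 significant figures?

27.081

Checks: |MR| = 29.40 ✓; |RT| = 45.00 ✓.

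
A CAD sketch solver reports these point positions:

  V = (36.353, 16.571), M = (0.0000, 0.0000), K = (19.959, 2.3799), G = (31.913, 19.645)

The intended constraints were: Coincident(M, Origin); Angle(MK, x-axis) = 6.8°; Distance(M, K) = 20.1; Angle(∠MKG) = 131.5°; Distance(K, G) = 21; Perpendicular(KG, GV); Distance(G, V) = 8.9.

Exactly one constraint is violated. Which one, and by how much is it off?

Distance(G, V) = 8.9 — off by 3.50.

M = (0.00, 0.00) ✓; MK at 6.800° ✓; |MK| = 20.10 ✓; ∠MKG = 131.5° ✓; |KG| = 21.00 ✓; ∠(KG, GV) = 90.00° ✓; |GV| = 5.400 ✗.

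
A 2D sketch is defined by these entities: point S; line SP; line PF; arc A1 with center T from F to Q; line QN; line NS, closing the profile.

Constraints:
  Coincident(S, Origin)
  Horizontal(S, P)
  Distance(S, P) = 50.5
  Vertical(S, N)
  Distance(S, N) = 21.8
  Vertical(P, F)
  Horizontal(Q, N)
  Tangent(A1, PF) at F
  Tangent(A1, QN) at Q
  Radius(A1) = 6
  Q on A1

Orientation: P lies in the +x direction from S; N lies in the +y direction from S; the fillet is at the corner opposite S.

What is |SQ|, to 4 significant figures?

49.55

S is at the origin; S and P share the same y with |SP| = 50.5 and P on the +x side, so P = (50.50, 0.000). SN is vertical with |SN| = 21.8 and N on the +y side, so N = (0.000, 21.80). The virtual corner opposite S is at (50.50, 21.80). A1 meets PF tangentially, so TF is at right angles to PF and A1 meets QN tangentially, so TQ is at right angles to QN, with radius 6.0, so the center T sits 6.0 in from both sides at T = (44.50, 15.80). That places the tangent points at F = (50.50, 15.80) on PF and Q = (44.50, 21.80) on QN. Then |SQ| = |Q − S| = 49.55.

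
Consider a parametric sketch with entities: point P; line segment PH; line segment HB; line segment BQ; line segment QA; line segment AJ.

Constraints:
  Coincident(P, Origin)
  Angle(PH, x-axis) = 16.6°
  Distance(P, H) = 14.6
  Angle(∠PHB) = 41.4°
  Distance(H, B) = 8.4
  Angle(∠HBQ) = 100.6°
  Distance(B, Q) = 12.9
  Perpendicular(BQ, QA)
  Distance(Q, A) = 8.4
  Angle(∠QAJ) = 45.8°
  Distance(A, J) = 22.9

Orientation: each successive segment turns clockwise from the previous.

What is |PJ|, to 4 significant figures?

15.11

BQ is perpendicular to QA, so QA runs at 68.60°; with |QA| = 8.4, A = (0.5945, 9.575). ∠QAJ = 45.8° gives AJ at -65.60° from the x-axis; with |AJ| = 22.9, J = (10.05, -11.28). Then |PJ| = |J − P| = 15.11.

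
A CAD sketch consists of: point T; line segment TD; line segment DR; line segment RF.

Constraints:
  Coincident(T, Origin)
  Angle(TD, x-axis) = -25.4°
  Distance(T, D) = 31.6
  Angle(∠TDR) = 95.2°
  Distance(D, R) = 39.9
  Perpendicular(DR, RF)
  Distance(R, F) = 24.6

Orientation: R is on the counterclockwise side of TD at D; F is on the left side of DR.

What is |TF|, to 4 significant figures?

43.31

T is at the origin; TD runs at -25.4° with length 31.6, so D = 31.6·(cos -25.4°, sin -25.4°) = (28.55, -13.55). ∠TDR = 95.2°, so DR runs at -25.4° + (180° − 95.2°) = 59.40° from the x-axis; with |DR| = 39.9, R = D + 39.9·(cos 59.40°, sin 59.40°) = (48.86, 20.79). DR is perpendicular to RF; with |RF| = 24.6 on the left of DR, F = R + 24.6·(-0.8607, 0.5090) = (27.68, 33.31). Then |TF| = |F − T| = 43.31.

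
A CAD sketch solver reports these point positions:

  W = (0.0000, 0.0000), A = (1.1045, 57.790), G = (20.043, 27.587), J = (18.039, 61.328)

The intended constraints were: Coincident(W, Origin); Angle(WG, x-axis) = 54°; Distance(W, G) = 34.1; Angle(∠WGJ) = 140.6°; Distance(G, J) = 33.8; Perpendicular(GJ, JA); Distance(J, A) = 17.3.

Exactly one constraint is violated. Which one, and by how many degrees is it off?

Perpendicular(GJ, JA) — off by 8.40°.

W = (0.00, 0.00) ✓; WG at 54.00° ✓; |WG| = 34.10 ✓; ∠WGJ = 140.6° ✓; |GJ| = 33.80 ✓; ∠(GJ, JA) = 98.40° ✗; |JA| = 17.30 ✓.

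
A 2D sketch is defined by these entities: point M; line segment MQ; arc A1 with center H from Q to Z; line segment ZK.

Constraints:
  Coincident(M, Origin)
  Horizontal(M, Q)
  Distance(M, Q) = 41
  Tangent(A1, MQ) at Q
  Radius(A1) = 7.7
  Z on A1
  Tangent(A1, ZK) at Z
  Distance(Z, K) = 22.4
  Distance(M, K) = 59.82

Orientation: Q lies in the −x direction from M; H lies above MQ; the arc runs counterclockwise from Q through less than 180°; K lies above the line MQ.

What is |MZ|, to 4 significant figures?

38.35

M is at the origin; M and Q share the same y with |MQ| = 41.0 and Q on the −x side, so Q = (-41.00, 0.000). The tangent condition forces HQ to be normal to MQ, so H = Q + (0, 7.7) = (-41.00, 7.700). Since HZ ⟂ ZK (tangency), |HK| = √(7.7² + 22.4²) = 23.69 regardless of where Z sits on A1. So K lies on both circle(M, 59.82) and circle(H, 23.69); the above-MQ intersection is K = (-52.71, 28.29). Z is the foot of the tangent from K: Z = (-35.91, 13.48).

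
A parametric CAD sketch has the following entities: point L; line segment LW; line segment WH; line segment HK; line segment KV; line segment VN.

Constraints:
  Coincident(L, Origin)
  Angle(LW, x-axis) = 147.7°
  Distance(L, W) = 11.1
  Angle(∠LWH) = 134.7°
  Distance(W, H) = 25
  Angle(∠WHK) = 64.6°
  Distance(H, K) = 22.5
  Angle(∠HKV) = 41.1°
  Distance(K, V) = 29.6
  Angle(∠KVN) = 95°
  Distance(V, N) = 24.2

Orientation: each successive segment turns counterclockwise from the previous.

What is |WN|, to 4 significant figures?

34.33

L is at the origin; LW runs at 147.7° with length 11.1, so W = (-9.382, 5.931). ∠LWH = 134.7° gives WH at -167.0° from the x-axis; with |WH| = 25.0, H = (-33.74, 0.3075). ∠WHK = 64.6° gives HK at -51.60° from the x-axis; with |HK| = 22.5, K = (-19.77, -17.33). ∠HKV = 41.1° gives KV at 87.30° from the x-axis; with |KV| = 29.6, V = (-18.37, 12.24). ∠KVN = 95.0° gives VN at 172.3° from the x-axis; with |VN| = 24.2, N = (-42.35, 15.48). Then |WN| = |N − W| = 34.33.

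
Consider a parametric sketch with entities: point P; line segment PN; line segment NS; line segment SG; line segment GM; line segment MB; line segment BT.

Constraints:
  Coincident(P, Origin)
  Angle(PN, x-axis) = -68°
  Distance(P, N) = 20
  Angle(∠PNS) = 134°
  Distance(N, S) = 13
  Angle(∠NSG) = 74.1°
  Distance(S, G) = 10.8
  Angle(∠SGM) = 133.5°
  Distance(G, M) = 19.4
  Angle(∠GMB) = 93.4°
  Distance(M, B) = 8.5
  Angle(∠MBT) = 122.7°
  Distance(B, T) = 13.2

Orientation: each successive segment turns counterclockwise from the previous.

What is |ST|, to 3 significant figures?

18.7

P is at the origin; PN runs at -68.0° with length 20.0, so N = (7.49, -18.5). ∠PNS = 134.0° gives NS at -22.0° from the x-axis; with |NS| = 13.0, S = (19.5, -23.4). ∠NSG = 74.1° gives SG at 83.9° from the x-axis; with |SG| = 10.8, G = (20.7, -12.7). ∠SGM = 133.5° gives GM at 130° from the x-axis; with |GM| = 19.4, M = (8.12, 2.10). ∠GMB = 93.4° gives MB at -143° from the x-axis; with |MB| = 8.5, B = (1.33, -3.02). ∠MBT = 122.7° gives BT at -85.7° from the x-axis; with |BT| = 13.2, T = (2.32, -16.2). Then |ST| = |T − S| = 18.7.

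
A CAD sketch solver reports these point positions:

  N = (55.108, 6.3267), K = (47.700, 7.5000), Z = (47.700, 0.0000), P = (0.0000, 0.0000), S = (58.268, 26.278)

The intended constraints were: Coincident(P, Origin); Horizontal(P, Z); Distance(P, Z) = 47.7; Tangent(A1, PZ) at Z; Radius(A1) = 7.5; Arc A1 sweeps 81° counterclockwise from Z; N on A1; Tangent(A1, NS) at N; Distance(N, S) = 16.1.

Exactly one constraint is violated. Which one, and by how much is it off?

Distance(N, S) = 16.1 — off by 4.10.

P = (0.00, 0.00) ✓; P.y = 0.00, Z.y = 0.00 ✓; |PZ| = 47.70 ✓; ∠(KZ, ZP) = 90.00° ✓; |KZ| = 7.500 ✓; bearing(K→N) − bearing(K→Z) = 81.00° ✓; |KN| = 7.500 ✓; ∠(KN, NS) = 90.00° ✓; |NS| = 20.20 ✗.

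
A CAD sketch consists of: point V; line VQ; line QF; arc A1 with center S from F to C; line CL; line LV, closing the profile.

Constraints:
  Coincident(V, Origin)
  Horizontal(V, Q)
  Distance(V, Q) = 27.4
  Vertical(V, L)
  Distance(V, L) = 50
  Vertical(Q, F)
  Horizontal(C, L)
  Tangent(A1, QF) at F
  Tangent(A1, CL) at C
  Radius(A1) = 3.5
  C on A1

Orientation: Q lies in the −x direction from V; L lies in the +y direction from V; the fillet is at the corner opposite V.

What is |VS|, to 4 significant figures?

52.28

V and L share the same x with |VL| = 50.0 and L on the +y side, so L = (0.000, 50.00). The virtual corner opposite V is at (-27.40, 50.00). A1 meets QF tangentially, so SF is at right angles to QF and since A1 is tangent to CL there, SC ⟂ CL, with radius 3.5, so the center S sits 3.5 in from both sides at S = (-23.90, 46.50). Then |VS| = |S − V| = 52.28.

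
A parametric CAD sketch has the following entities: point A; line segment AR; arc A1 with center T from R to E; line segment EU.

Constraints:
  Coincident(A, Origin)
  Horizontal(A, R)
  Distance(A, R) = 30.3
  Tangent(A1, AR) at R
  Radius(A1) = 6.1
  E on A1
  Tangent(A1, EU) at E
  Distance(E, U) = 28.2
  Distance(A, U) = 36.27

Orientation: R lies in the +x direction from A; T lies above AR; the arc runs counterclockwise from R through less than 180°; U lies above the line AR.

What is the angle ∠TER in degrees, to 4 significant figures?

25.53°

A is at the origin; A and R share the same y with |AR| = 30.3 and R on the +x side, so R = (30.30, 0.000). The tangent condition forces TR to be normal to AR, so T = R + (0, 6.1) = (30.30, 6.100). Since TE ⟂ EU (tangency), |TU| = √(6.1² + 28.2²) = 28.85 regardless of where E sits on A1. So U lies on both circle(A, 36.27) and circle(T, 28.85); the above-AR intersection is U = (17.32, 31.87). E is the foot of the tangent from U: E = (35.04, 9.934).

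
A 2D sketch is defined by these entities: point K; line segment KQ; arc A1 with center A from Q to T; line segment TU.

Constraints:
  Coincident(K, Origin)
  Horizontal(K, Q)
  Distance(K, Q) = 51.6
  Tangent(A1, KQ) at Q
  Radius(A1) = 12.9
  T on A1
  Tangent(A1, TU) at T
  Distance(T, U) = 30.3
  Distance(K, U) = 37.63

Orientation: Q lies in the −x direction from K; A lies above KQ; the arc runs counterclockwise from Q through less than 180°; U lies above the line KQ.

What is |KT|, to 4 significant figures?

41.55

K is at the origin; KQ is horizontal with |KQ| = 51.6 and Q on the −x side, so Q = (-51.60, 0.000). A1 meets KQ tangentially, so AQ is at right angles to KQ, so A = Q + (0, 12.9) = (-51.60, 12.90). Since AT ⟂ TU (tangency), |AU| = √(12.9² + 30.3²) = 32.93 regardless of where T sits on A1. So U lies on both circle(K, 37.63) and circle(A, 32.93); the above-KQ intersection is U = (-23.22, 29.61). T is the foot of the tangent from U: T = (-41.22, 5.236).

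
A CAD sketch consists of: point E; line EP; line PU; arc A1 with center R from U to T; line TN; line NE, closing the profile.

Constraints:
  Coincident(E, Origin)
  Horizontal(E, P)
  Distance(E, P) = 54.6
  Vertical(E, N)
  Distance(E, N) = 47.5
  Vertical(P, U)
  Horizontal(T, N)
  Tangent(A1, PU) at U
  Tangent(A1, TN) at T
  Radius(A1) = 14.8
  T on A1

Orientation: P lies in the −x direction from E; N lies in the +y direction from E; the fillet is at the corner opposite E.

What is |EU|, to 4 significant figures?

63.64

The virtual corner opposite E is at (-54.60, 47.50). The tangent condition forces RU to be normal to PU and since A1 is tangent to TN there, RT ⟂ TN, with radius 14.8, so the center R sits 14.8 in from both sides at R = (-39.80, 32.70). That places the tangent points at U = (-54.60, 32.70) on PU and T = (-39.80, 47.50) on TN. Then |EU| = |U − E| = 63.64.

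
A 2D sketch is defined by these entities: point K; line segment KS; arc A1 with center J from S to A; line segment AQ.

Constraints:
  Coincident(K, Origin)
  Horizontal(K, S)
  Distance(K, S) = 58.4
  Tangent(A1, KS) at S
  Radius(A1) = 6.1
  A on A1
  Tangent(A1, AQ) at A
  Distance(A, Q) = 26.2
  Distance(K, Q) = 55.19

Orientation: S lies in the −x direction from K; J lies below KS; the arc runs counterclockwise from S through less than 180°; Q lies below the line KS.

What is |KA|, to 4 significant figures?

63.87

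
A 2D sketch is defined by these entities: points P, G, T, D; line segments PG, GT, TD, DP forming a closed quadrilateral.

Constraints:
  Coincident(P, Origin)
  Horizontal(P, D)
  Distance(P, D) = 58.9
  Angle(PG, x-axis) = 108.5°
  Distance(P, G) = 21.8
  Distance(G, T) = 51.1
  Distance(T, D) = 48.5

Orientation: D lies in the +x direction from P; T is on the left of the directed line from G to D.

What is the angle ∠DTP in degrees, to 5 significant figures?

66.026°

P is at the origin; PD is horizontal with |PD| = 58.9 and D in +x, so D = (58.9, 0). PG runs at 108.5° with |PG| = 21.8, so G = (-6.9172, 20.673). T is determined by |GT| = 51.1 and |TD| = 48.5 together: it lies at the intersection of circle(G, 51.1) and circle(D, 48.5). With |GD| = 68.988, the foot of the radical line on GD is 36.371 from G and the perpendicular offset is √(51.1² − 36.371²) = 35.894. Taking the left-of-GD solution: T = (38.538, 44.019).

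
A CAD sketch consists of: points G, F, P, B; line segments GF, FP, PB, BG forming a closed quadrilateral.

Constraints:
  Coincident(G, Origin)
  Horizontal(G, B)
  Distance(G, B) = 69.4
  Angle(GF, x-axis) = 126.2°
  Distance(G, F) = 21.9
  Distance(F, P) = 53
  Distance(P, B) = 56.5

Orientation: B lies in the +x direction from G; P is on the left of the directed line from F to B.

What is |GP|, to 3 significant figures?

54.8

Checks: |FP| = 53.00 ✓; |PB| = 56.50 ✓.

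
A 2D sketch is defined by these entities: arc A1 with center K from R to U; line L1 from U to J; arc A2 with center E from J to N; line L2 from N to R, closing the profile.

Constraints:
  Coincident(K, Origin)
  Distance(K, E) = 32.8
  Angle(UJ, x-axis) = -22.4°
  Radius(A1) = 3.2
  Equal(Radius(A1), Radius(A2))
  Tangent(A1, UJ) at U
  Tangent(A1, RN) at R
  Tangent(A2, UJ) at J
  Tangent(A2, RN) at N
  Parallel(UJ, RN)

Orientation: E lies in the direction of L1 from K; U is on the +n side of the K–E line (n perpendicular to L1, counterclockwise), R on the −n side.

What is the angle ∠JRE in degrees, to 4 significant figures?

5.469°

The slot axis is L1's direction at -22.4°, so u = (cos -22.4°, sin -22.4°) = (0.9245, -0.3811) and n = (−sin -22.4°, cos -22.4°) = (0.3811, 0.9245). K is at the origin and E lies 32.8 along u from K, so E = 32.8·u = (30.33, -12.50). Tangency of A1 to both parallel lines with radius 3.2 puts U and R at K ± 3.2·n: U = (1.219, 2.959), R = (-1.219, -2.959). Equal radii place J and N the same way about E: J = E + 3.2·n = (31.54, -9.541), N = E − 3.2·n = (29.11, -15.46). Then cos ∠JRE = RJ·RE / (|RJ||RE|), giving 5.469°.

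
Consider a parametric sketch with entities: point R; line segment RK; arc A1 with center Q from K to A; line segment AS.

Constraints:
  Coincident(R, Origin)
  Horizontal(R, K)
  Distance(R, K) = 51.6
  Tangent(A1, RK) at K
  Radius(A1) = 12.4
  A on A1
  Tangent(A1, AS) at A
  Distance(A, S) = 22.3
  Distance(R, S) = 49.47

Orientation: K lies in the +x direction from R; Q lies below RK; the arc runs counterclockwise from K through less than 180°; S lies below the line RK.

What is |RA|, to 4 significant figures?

40.79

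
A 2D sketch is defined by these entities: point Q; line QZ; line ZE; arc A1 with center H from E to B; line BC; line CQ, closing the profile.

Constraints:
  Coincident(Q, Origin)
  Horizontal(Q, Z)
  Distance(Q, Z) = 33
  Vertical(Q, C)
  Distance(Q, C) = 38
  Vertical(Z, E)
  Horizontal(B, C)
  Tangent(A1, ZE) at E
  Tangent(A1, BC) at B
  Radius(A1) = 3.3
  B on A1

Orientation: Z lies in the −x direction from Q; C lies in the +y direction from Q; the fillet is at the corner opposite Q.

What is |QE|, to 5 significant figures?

47.886

The virtual corner opposite Q is at (-33.000, 38.000). Since A1 is tangent to ZE there, HE ⟂ ZE and since A1 is tangent to BC there, HB ⟂ BC, with radius 3.3, so the center H sits 3.3 in from both sides at H = (-29.700, 34.700). That places the tangent points at E = (-33.000, 34.700) on ZE and B = (-29.700, 38.000) on BC. Then |QE| = |E − Q| = 47.886.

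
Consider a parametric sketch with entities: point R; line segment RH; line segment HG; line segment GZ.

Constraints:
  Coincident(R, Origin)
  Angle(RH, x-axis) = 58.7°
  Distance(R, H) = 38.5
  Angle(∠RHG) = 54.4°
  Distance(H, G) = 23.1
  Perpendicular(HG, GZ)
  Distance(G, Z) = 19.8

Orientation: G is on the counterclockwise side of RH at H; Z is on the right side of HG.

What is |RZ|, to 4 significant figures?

51.11

R is at the origin; RH runs at 58.7° with length 38.5, so H = 38.5·(cos 58.7°, sin 58.7°) = (20.00, 32.90). ∠RHG = 54.4°, so HG runs at 58.7° + (180° − 54.4°) = 184.3° from the x-axis; with |HG| = 23.1, G = H + 23.1·(cos 184.3°, sin 184.3°) = (-3.033, 31.16). The perpendicularity gives GZ at right angles to HG; with |GZ| = 19.8 on the right of HG, Z = G + 19.8·(-0.07498, 0.9972) = (-4.518, 50.91). Then |RZ| = |Z − R| = 51.11.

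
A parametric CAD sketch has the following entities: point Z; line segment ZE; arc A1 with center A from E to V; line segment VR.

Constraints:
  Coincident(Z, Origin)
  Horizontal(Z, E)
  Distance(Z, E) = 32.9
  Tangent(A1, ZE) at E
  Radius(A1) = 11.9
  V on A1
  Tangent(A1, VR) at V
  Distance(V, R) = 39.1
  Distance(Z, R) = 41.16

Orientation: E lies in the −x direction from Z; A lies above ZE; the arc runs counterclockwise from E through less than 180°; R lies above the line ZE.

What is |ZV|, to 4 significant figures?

23.26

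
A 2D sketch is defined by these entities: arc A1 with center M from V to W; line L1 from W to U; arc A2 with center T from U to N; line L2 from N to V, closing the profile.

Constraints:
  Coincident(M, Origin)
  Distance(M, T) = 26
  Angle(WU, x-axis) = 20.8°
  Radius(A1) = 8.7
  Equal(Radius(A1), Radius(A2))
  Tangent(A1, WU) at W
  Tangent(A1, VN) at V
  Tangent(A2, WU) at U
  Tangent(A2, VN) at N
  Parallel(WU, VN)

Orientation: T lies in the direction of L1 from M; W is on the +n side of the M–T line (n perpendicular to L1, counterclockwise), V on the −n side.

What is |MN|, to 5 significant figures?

27.417

The slot axis is L1's direction at 20.8°, so u = (cos 20.8°, sin 20.8°) = (0.93483, 0.35511) and n = (−sin 20.8°, cos 20.8°) = (-0.35511, 0.93483). M is at the origin and T lies 26.0 along u from M, so T = 26.0·u = (24.305, 9.2328). Tangency of A1 to both parallel lines with radius 8.7 puts W and V at M ± 8.7·n: W = (-3.0894, 8.1330), V = (3.0894, -8.1330). Equal radii place U and N the same way about T: U = T + 8.7·n = (21.216, 17.366), N = T − 8.7·n = (27.395, 1.0998). Then |MN| = |N − M| = 27.417.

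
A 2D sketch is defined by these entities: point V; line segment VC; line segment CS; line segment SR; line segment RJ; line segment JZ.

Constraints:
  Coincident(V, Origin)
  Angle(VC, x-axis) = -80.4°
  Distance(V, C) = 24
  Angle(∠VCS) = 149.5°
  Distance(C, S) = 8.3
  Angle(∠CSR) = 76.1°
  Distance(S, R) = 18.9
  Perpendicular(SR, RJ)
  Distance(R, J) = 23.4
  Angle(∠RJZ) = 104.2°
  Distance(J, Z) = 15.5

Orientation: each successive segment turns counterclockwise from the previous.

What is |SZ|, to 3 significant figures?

27.5

V is at the origin; VC runs at -80.4° with length 24.0, so C = (4.00, -23.7). ∠VCS = 149.5° gives CS at -49.9° from the x-axis; with |CS| = 8.3, S = (9.35, -30.0). ∠CSR = 76.1° gives SR at 54.0° from the x-axis; with |SR| = 18.9, R = (20.5, -14.7). SR ⟂ RJ, so RJ runs at 144°; with |RJ| = 23.4, J = (1.53, -0.968). ∠RJZ = 104.2° gives JZ at -140° from the x-axis; with |JZ| = 15.5, Z = (-10.4, -10.9). Then |SZ| = |Z − S| = 27.5.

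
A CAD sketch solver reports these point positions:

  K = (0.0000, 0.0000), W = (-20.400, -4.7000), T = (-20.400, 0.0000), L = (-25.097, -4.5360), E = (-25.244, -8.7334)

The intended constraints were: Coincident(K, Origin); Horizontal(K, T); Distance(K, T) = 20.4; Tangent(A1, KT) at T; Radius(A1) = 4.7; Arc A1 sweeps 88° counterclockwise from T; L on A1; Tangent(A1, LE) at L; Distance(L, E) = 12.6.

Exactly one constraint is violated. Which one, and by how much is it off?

Distance(L, E) = 12.6 — off by 8.40.

K = (0.00, 0.00) ✓; K.y = 0.00, T.y = 0.00 ✓; |KT| = 20.40 ✓; ∠(WT, TK) = 90.00° ✓; |WT| = 4.700 ✓; bearing(W→L) − bearing(W→T) = 88.00° ✓; |WL| = 4.700 ✓; ∠(WL, LE) = 90.01° ✓; |LE| = 4.200 ✗.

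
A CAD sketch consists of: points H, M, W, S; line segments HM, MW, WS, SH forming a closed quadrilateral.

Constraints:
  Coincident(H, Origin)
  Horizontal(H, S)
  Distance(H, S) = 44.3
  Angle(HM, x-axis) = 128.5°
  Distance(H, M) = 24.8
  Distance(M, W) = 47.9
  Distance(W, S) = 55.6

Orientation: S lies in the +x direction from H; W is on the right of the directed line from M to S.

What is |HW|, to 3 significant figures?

27.5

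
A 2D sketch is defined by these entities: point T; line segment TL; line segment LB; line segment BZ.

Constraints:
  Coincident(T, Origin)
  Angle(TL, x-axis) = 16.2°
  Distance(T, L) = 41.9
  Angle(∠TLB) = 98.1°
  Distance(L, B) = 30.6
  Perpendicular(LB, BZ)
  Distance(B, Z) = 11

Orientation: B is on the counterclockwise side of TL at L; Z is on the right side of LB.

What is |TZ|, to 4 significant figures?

63.93

T is at the origin; TL runs at 16.2° with length 41.9, so L = 41.9·(cos 16.2°, sin 16.2°) = (40.24, 11.69). ∠TLB = 98.1°, so LB runs at 16.2° + (180° − 98.1°) = 98.10° from the x-axis; with |LB| = 30.6, B = L + 30.6·(cos 98.10°, sin 98.10°) = (35.92, 41.98). LB is perpendicular to BZ; with |BZ| = 11.0 on the right of LB, Z = B + 11.0·(0.9900, 0.1409) = (46.81, 43.53). Then |TZ| = |Z − T| = 63.93.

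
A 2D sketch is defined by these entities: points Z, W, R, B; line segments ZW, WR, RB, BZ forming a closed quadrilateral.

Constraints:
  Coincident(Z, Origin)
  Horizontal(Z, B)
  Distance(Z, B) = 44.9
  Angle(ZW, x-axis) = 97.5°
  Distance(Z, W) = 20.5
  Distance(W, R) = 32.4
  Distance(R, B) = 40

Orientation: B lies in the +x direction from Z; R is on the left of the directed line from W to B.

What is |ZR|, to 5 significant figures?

43.868

Z is at the origin; Z and B share the same y with |ZB| = 44.9 and B in +x, so B = (44.9, 0). ZW runs at 97.5° with |ZW| = 20.5, so W = (-2.6758, 20.325). R is determined by |WR| = 32.4 and |RB| = 40.0 together: it lies at the intersection of circle(W, 32.4) and circle(B, 40.0). With |WB| = 51.735, the foot of the radical line on WB is 20.550 from W and the perpendicular offset is √(32.4² − 20.550²) = 25.049. Taking the left-of-WB solution: R = (26.063, 35.287).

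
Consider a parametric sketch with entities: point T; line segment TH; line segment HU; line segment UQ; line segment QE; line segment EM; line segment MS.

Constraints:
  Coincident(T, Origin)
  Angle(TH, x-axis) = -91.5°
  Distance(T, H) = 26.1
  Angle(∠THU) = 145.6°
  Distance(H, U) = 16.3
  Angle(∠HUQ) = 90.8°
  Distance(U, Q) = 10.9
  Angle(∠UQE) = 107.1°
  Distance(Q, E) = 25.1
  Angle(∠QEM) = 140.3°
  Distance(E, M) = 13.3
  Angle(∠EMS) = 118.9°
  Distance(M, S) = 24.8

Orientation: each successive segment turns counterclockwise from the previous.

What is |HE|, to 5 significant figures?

20.043

T is at the origin; TH runs at -91.5° with length 26.1, so H = (-0.68322, -26.091). ∠THU = 145.6° gives HU at -57.100° from the x-axis; with |HU| = 16.3, U = (8.1705, -39.777). ∠HUQ = 90.8° gives UQ at 32.100° from the x-axis; with |UQ| = 10.9, Q = (17.404, -33.985). ∠UQE = 107.1° gives QE at 105.00° from the x-axis; with |QE| = 25.1, E = (10.908, -9.7399). Then |HE| = |E − H| = 20.043.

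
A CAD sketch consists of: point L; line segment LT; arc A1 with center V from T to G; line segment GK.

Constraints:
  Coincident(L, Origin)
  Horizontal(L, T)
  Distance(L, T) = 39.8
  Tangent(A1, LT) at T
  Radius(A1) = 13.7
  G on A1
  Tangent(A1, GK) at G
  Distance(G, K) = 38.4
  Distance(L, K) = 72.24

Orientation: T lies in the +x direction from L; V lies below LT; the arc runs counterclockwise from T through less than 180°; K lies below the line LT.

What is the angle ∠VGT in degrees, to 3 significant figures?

29.0°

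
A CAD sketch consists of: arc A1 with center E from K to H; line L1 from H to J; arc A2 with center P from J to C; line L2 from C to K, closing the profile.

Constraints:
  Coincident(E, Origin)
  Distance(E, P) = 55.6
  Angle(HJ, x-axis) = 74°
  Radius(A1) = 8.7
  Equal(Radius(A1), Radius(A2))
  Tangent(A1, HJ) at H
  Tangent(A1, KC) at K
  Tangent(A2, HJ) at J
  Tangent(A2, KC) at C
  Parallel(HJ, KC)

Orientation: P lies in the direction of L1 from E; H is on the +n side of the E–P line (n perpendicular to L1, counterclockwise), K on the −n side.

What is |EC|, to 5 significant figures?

56.277

Tangency of A1 to both parallel lines with radius 8.7 puts H and K at E ± 8.7·n: H = (-8.3630, 2.3980), K = (8.3630, -2.3980). Equal radii place J and C the same way about P: J = P + 8.7·n = (6.9625, 55.844), C = P − 8.7·n = (23.688, 51.048). Then |EC| = |C − E| = 56.277.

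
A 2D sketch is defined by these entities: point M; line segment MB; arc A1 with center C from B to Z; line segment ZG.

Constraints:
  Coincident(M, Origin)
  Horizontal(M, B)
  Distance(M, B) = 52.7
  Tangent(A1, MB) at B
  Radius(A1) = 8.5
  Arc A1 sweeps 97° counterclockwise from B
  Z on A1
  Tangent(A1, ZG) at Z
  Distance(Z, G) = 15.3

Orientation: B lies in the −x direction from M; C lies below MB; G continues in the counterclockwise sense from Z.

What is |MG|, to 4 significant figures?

64.22

M is at the origin; MB is horizontal with |MB| = 52.7 and B on the −x side, so B = (-52.70, 0.000). A1 meets MB tangentially, so CB is at right angles to MB, so C = B + (0, -8.5) = (-52.70, -8.500). On A1, B sits at bearing 90° from C; a 97° counterclockwise sweep puts Z at bearing 187°, so Z = C + 8.5·(cos 187°, sin 187°) = (-61.14, -9.536). The tangent condition forces CZ to be normal to ZG, so ZG runs along (−sin 187°, cos 187°); with |ZG| = 15.3, G = (-59.27, -24.72). Then |MG| = |G − M| = 64.22.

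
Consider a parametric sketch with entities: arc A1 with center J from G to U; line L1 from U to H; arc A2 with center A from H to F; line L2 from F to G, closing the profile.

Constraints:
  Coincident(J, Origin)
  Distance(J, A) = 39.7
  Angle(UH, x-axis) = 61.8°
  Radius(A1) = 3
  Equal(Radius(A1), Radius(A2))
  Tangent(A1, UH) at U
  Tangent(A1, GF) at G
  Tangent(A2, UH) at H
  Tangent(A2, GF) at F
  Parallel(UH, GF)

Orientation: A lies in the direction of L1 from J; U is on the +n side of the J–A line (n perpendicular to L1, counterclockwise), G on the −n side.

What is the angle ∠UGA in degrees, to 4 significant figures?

85.68°

The slot axis is L1's direction at 61.8°, so u = (cos 61.8°, sin 61.8°) = (0.4726, 0.8813) and n = (−sin 61.8°, cos 61.8°) = (-0.8813, 0.4726). J is at the origin and A lies 39.7 along u from J, so A = 39.7·u = (18.76, 34.99). Tangency of A1 to both parallel lines with radius 3.0 puts U and G at J ± 3.0·n: U = (-2.644, 1.418), G = (2.644, -1.418). Then cos ∠UGA = GU·GA / (|GU||GA|), giving 85.68°.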